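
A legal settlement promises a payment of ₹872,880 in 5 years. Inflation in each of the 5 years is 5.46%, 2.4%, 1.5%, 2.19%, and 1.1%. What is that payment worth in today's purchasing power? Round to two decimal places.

Price-level factor over 5 years: 1.0546 × 1.024 × 1.015 × 1.0219 × 1.011 ≈ 1.1324350966.
Purchasing power today: ₹872,880 divided by that factor.

₹770,799.14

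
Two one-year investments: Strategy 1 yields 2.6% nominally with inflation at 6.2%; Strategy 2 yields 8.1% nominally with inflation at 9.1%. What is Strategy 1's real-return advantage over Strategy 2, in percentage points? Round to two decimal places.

Strategy 1 real return: 1.026/1.062 − 1 = -3.390%.
Strategy 2 real return: 1.081/1.091 − 1 = -0.917%.
Difference: -3.390 − (-0.917) = -2.473 pp.

-2.47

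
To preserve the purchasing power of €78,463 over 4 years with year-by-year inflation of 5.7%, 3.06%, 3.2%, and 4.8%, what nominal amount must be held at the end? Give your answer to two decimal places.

€92,442.36

Cumulative price-level factor: 1.057 × 1.0306 × 1.032 × 1.048 ≈ 1.1781649687.
Multiplying €78,463 by the price-level factor gives the future nominal sum.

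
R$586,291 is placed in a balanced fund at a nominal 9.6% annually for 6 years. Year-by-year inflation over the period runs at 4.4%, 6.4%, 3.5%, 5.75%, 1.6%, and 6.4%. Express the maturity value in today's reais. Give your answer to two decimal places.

Nominal value at maturity: R$586,291 × (1 + 9.6%)^6 ≈ R$1,016,193.83.
Price-level factor over 6 years: 1.044 × 1.064 × 1.035 × 1.0575 × 1.016 × 1.064 ≈ 1.3143111382.
Dividing the nominal maturity value by the price-level factor gives the value in today's money.

R$773,176.00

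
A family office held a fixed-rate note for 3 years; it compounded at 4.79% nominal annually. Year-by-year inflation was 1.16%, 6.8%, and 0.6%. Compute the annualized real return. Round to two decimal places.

1.92%

Cumulative inflation factor: 1.0116 × 1.068 × 1.006 ≈ 1.08687.
Nominal growth factor: 1.15069. Real growth factor = 1.15069 / 1.08687 ≈ 1.05872.
Annualized: 1.05872^(1/3) − 1 ≈ 0.01920.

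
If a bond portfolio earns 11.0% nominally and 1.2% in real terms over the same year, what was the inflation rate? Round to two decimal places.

From (1+r_nom) = (1+r_real)(1+π), we get 1+π = (1 + 11.0%)/(1 + 1.2%) = 1.110/1.012 ≈ 1.09684.
So π ≈ 9.6838%.

9.68%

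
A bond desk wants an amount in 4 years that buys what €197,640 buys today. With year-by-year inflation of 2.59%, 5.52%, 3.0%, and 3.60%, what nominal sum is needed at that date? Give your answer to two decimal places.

Cumulative price-level factor: 1.0259 × 1.0552 × 1.030 × 1.0360 ≈ 1.1551457709.
The nominal amount required is €197,640 scaled up by that factor.

€228,303.01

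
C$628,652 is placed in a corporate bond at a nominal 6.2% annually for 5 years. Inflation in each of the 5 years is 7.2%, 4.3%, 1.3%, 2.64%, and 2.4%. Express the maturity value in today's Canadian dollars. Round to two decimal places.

Nominal value at maturity: C$628,652 × (1 + 6.2%)^5 ≈ C$849,244.78.
Price-level factor over 5 years: 1.072 × 1.043 × 1.013 × 1.0264 × 1.024 ≈ 1.1904334981.
Dividing the nominal maturity value by the price-level factor gives the value in today's money.

C$713,391.20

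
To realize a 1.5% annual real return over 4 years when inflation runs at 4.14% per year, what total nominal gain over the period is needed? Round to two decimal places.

Required annual nominal rate: (1+1.5%)(1+4.14%) − 1 = 5.7021%.
Cumulative over 4 years: (1 + 0.057021)^4 − 1 ≈ 0.24834.

24.83%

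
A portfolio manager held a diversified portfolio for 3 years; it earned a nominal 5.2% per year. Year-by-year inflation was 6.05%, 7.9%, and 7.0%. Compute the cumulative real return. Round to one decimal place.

Cumulative inflation factor: 1.0605 × 1.079 × 1.070 ≈ 1.22438.
Nominal growth factor: 1.16425. Real growth factor = 1.16425 / 1.22438 ≈ 0.95089.
Total real return ≈ -4.9108%.

-4.9%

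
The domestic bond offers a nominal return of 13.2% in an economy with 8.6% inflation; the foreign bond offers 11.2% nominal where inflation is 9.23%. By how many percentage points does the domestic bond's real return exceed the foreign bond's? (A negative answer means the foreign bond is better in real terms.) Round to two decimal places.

2.43

The domestic bond real return: 1.132/1.086 − 1 = 4.236%.
The foreign bond real return: 1.112/1.0923 − 1 = 1.804%.
Difference: 4.236 − 1.804 = 2.432 pp.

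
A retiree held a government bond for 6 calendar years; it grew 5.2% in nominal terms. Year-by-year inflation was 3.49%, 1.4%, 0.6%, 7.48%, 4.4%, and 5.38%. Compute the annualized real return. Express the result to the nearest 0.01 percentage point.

Cumulative inflation factor: 1.0349 × 1.014 × 1.006 × 1.0748 × 1.044 × 1.0538 ≈ 1.24830.
Nominal growth factor: 1.05200. Real growth factor = 1.05200 / 1.24830 ≈ 0.84274.
Annualized: 0.84274^(1/6) − 1 ≈ -0.02811.

-2.81%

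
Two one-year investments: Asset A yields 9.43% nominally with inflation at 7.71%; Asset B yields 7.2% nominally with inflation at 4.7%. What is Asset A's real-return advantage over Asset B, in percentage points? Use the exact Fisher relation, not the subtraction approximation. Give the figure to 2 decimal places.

-0.79

Asset A real return: 1.0943/1.0771 − 1 = 1.597%.
Asset B real return: 1.072/1.047 − 1 = 2.388%.
Difference: 1.597 − 2.388 = -0.791 pp.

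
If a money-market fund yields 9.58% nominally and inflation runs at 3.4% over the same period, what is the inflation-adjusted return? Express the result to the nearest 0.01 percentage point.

Real return via the Fisher equation: (1 + 9.58%)/(1 + 3.4%) − 1 = 1.0958/1.034 − 1 ≈ 0.05977.

5.98%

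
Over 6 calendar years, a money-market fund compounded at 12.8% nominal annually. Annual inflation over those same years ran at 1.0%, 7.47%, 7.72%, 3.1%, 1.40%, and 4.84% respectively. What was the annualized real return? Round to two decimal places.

8.23%

Cumulative inflation factor: 1.010 × 1.0747 × 1.0772 × 1.031 × 1.0140 × 1.0484 ≈ 1.28153.
Nominal growth factor: 2.05994. Real growth factor = 2.05994 / 1.28153 ≈ 1.60741.
Annualized: 1.60741^(1/6) − 1 ≈ 0.08232.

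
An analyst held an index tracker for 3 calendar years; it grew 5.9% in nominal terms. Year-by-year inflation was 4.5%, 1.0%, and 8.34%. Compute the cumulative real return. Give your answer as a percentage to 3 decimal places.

-7.388%

Cumulative inflation factor: 1.045 × 1.010 × 1.0834 ≈ 1.14347.
Nominal growth factor: 1.05900. Real growth factor = 1.05900 / 1.14347 ≈ 0.92612.
Total real return ≈ -7.3875%.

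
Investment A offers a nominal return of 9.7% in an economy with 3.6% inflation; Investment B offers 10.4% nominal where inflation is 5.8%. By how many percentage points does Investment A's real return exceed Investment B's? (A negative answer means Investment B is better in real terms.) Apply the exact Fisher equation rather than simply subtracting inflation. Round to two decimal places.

Investment A real return: 1.097/1.036 − 1 = 5.888%.
Investment B real return: 1.104/1.058 − 1 = 4.348%.
Difference: 5.888 − 4.348 = 1.540 pp.

1.54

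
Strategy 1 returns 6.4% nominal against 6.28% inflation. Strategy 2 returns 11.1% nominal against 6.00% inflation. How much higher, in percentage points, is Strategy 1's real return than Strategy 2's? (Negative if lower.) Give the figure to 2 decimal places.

-4.70

Strategy 1 real return: 1.064/1.0628 − 1 = 0.113%.
Strategy 2 real return: 1.111/1.0600 − 1 = 4.811%.
Difference: 0.113 − 4.811 = -4.698 pp.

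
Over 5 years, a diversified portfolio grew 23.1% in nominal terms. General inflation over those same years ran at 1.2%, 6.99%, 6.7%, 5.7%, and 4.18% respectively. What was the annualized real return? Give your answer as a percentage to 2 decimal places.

-0.66%

Cumulative inflation factor: 1.012 × 1.0699 × 1.067 × 1.057 × 1.0418 ≈ 1.27218.
Nominal growth factor: 1.23100. Real growth factor = 1.23100 / 1.27218 ≈ 0.96763.
Annualized: 0.96763^(1/5) − 1 ≈ -0.00656.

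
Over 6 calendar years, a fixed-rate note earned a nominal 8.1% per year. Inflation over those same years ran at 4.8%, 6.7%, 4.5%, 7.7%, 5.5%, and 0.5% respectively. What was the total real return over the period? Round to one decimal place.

19.6%

Cumulative inflation factor: 1.048 × 1.067 × 1.045 × 1.077 × 1.055 × 1.005 ≈ 1.33437.
Nominal growth factor: 1.59571. Real growth factor = 1.59571 / 1.33437 ≈ 1.19585.
Total real return ≈ 19.5853%.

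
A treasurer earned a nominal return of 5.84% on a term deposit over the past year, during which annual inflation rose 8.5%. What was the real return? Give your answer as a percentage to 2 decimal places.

-2.45%

Real return via the Fisher equation: (1 + 5.84%)/(1 + 8.5%) − 1 = 1.0584/1.085 − 1 ≈ -0.02452.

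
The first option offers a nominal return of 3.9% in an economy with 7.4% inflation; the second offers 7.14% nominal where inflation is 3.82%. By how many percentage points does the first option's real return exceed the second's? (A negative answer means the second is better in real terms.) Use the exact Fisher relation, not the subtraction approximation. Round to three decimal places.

The first option real return: 1.039/1.074 − 1 = -3.2588%.
The second real return: 1.0714/1.0382 − 1 = 3.1978%.
Difference: -3.2588 − 3.1978 = -6.4566 pp.

-6.457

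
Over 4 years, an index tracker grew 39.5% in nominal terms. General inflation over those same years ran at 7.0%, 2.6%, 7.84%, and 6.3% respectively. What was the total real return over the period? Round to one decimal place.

Cumulative inflation factor: 1.070 × 1.026 × 1.0784 × 1.063 ≈ 1.25847.
Nominal growth factor: 1.39500. Real growth factor = 1.39500 / 1.25847 ≈ 1.10849.
Total real return ≈ 10.8485%.

10.8%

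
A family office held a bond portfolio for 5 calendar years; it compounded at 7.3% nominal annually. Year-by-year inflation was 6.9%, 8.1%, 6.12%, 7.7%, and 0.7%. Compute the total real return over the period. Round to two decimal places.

Cumulative inflation factor: 1.069 × 1.081 × 1.0612 × 1.077 × 1.007 ≈ 1.32998.
Nominal growth factor: 1.42232. Real growth factor = 1.42232 / 1.32998 ≈ 1.06943.
Total real return ≈ 6.9431%.

6.94%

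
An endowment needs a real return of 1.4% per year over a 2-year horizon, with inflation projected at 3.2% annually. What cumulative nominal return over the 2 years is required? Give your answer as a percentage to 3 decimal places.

Required annual nominal rate: (1+1.4%)(1+3.2%) − 1 = 4.6448%.
Cumulative over 2 years: (1 + 0.046448)^2 − 1 ≈ 0.09505.

9.505%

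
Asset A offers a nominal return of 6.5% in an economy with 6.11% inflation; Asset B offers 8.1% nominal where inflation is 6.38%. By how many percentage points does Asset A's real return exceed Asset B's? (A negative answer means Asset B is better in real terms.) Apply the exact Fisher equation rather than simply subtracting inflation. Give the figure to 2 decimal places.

Asset A real return: 1.065/1.0611 − 1 = 0.368%.
Asset B real return: 1.081/1.0638 − 1 = 1.617%.
Difference: 0.368 − 1.617 = -1.249 pp.

-1.25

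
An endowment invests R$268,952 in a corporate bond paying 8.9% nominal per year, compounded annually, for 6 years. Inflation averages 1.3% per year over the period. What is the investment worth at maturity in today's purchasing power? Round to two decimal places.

R$415,131.21

Nominal value at maturity: R$268,952 × (1 + 8.9%)^6 ≈ R$448,582.22.
Price-level factor over 6 years: (1 + 1.3%)^6 ≈ 1.0805793706.
Dividing the nominal maturity value by the price-level factor gives the value in today's money.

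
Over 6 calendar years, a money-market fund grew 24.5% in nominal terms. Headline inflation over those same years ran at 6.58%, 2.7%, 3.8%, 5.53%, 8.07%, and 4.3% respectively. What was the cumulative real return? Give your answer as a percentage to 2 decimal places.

-7.88%

Cumulative inflation factor: 1.0658 × 1.027 × 1.038 × 1.0553 × 1.0807 × 1.043 ≈ 1.35148.
Nominal growth factor: 1.24500. Real growth factor = 1.24500 / 1.35148 ≈ 0.92121.
Total real return ≈ -7.8786%.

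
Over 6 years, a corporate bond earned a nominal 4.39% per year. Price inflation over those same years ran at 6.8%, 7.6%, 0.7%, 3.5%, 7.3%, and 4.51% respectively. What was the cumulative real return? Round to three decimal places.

-3.652%

Cumulative inflation factor: 1.068 × 1.076 × 1.007 × 1.035 × 1.073 × 1.0451 ≈ 1.34311.
Nominal growth factor: 1.29406. Real growth factor = 1.29406 / 1.34311 ≈ 0.96348.
Total real return ≈ -3.6521%.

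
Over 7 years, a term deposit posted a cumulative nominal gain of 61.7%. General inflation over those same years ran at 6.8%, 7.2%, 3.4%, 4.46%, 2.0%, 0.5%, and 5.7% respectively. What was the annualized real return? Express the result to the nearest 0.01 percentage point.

2.72%

Cumulative inflation factor: 1.068 × 1.072 × 1.034 × 1.0446 × 1.020 × 1.005 × 1.057 ≈ 1.33992.
Nominal growth factor: 1.61700. Real growth factor = 1.61700 / 1.33992 ≈ 1.20679.
Annualized: 1.20679^(1/7) − 1 ≈ 0.02722.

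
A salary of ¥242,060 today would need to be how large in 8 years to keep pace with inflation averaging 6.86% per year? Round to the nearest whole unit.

¥411,571

Cumulative price-level factor: (1+6.86%)^8 ≈ 1.7002835722.
The nominal amount required is ¥242,060 scaled up by that factor.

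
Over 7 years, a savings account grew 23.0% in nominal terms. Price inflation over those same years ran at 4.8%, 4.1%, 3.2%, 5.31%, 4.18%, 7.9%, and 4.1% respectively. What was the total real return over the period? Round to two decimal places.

-11.35%

Cumulative inflation factor: 1.048 × 1.041 × 1.032 × 1.0531 × 1.0418 × 1.079 × 1.041 ≈ 1.38745.
Nominal growth factor: 1.23000. Real growth factor = 1.23000 / 1.38745 ≈ 0.88652.
Total real return ≈ -11.3483%.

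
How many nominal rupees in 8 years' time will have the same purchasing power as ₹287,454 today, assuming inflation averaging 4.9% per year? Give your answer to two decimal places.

₹421,475.43

Cumulative price-level factor: (1+4.9%)^8 ≈ 1.4662360917.
The nominal amount required is ₹287,454 scaled up by that factor.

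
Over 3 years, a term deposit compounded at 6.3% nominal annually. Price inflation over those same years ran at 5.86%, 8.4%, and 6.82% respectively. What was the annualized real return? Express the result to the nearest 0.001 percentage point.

-0.674%

Cumulative inflation factor: 1.0586 × 1.084 × 1.0682 ≈ 1.22578.
Nominal growth factor: 1.20116. Real growth factor = 1.20116 / 1.22578 ≈ 0.97991.
Annualized: 0.97991^(1/3) − 1 ≈ -0.00674.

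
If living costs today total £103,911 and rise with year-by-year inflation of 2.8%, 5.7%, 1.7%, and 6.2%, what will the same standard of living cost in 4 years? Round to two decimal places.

£121,948.12

Cumulative price-level factor: 1.028 × 1.057 × 1.017 × 1.062 ≈ 1.1735823562.
The nominal amount required is £103,911 scaled up by that factor.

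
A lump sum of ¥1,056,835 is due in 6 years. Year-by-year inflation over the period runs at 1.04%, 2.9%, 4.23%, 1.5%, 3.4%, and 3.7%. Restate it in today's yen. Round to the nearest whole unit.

¥896,067

Price-level factor over 6 years: 1.0104 × 1.029 × 1.0423 × 1.015 × 1.034 × 1.037 ≈ 1.1794153817.
Purchasing power today: ¥1,056,835 divided by that factor.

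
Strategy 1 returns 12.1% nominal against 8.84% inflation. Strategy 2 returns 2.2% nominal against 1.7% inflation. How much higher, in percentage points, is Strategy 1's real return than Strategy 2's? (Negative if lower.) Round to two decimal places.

Strategy 1 real return: 1.121/1.0884 − 1 = 2.995%.
Strategy 2 real return: 1.022/1.017 − 1 = 0.492%.
Difference: 2.995 − 0.492 = 2.503 pp.

2.50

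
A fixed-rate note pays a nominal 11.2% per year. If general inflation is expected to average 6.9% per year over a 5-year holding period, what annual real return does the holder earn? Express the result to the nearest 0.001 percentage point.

4.022%

With constant rates the annual real return is the same each year: (1+11.2%)/(1+6.9%) − 1 = 0.04022.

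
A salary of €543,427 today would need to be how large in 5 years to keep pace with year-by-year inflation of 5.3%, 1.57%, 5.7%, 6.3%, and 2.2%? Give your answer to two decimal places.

€667,412.27

Cumulative price-level factor: 1.053 × 1.0157 × 1.057 × 1.063 × 1.022 ≈ 1.2281544079.
The nominal amount required is €543,427 scaled up by that factor.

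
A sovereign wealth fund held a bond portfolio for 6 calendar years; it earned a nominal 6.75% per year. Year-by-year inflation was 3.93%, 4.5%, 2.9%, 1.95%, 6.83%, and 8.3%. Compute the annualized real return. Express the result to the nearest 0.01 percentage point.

Cumulative inflation factor: 1.0393 × 1.045 × 1.029 × 1.0195 × 1.0683 × 1.083 ≈ 1.31820.
Nominal growth factor: 1.47981. Real growth factor = 1.47981 / 1.31820 ≈ 1.12260.
Annualized: 1.12260^(1/6) − 1 ≈ 0.01946.

1.95%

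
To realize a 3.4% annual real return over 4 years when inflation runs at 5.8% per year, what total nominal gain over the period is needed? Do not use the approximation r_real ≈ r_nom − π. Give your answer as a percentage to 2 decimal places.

43.23%

Required annual nominal rate: (1+3.4%)(1+5.8%) − 1 = 9.3972%.
Cumulative over 4 years: (1 + 0.093972)^4 − 1 ≈ 0.43227.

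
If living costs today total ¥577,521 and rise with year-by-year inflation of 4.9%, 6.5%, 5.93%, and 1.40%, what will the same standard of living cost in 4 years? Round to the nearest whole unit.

¥693,026

Cumulative price-level factor: 1.049 × 1.065 × 1.0593 × 1.0140 ≈ 1.2000021475.
Multiplying ¥577,521 by the price-level factor gives the future nominal sum.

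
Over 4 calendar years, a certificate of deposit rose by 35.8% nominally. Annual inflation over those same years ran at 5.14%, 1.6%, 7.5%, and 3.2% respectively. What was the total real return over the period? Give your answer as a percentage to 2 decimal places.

Cumulative inflation factor: 1.0514 × 1.016 × 1.075 × 1.032 ≈ 1.18509.
Nominal growth factor: 1.35800. Real growth factor = 1.35800 / 1.18509 ≈ 1.14591.
Total real return ≈ 14.5908%.

14.59%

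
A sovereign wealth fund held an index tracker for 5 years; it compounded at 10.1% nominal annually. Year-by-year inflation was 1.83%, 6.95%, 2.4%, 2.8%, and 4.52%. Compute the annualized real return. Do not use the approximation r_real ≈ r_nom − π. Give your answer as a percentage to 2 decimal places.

6.19%

Cumulative inflation factor: 1.0183 × 1.0695 × 1.024 × 1.028 × 1.0452 ≈ 1.19825.
Nominal growth factor: 1.61784. Real growth factor = 1.61784 / 1.19825 ≈ 1.35017.
Annualized: 1.35017^(1/5) − 1 ≈ 0.06189.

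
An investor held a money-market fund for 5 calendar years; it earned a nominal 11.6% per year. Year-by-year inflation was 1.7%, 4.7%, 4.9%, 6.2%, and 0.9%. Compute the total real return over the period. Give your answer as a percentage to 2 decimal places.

44.63%

Cumulative inflation factor: 1.017 × 1.047 × 1.049 × 1.062 × 1.009 ≈ 1.19690.
Nominal growth factor: 1.73110. Real growth factor = 1.73110 / 1.19690 ≈ 1.44631.
Total real return ≈ 44.6313%.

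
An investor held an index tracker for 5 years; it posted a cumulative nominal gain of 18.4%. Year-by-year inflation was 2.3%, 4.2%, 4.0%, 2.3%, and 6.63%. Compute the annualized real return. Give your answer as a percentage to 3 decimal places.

Cumulative inflation factor: 1.023 × 1.042 × 1.040 × 1.023 × 1.0663 ≈ 1.20929.
Nominal growth factor: 1.18400. Real growth factor = 1.18400 / 1.20929 ≈ 0.97908.
Annualized: 0.97908^(1/5) − 1 ≈ -0.00422.

-0.422%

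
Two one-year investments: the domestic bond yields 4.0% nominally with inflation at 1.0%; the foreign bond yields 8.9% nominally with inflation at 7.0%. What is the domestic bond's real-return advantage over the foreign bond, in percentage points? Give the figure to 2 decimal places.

The domestic bond real return: 1.040/1.010 − 1 = 2.970%.
The foreign bond real return: 1.089/1.070 − 1 = 1.776%.
Difference: 2.970 − 1.776 = 1.194 pp.

1.19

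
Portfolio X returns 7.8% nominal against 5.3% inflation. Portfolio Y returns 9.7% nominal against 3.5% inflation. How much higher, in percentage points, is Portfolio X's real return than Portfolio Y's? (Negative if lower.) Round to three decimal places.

-3.616

Portfolio X real return: 1.078/1.053 − 1 = 2.3742%.
Portfolio Y real return: 1.097/1.035 − 1 = 5.9903%.
Difference: 2.3742 − 5.9903 = -3.6161 pp.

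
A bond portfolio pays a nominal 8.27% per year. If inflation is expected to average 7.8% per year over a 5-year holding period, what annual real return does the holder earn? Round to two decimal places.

0.44%

With constant rates the annual real return is the same each year: (1+8.27%)/(1+7.8%) − 1 = 0.00436.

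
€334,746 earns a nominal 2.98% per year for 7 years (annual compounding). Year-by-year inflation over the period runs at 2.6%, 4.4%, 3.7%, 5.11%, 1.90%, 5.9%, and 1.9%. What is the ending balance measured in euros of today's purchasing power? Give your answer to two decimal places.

€320,236.35

Nominal value at maturity: €334,746 × (1 + 2.98%)^7 ≈ €411,136.10.
Price-level factor over 7 years: 1.026 × 1.044 × 1.037 × 1.0511 × 1.0190 × 1.059 × 1.019 ≈ 1.2838520534.
The maturity value deflated by that factor is the answer in today's purchasing power.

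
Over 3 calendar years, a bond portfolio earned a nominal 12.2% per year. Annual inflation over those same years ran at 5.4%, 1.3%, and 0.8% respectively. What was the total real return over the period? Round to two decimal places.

31.24%

Cumulative inflation factor: 1.054 × 1.013 × 1.008 ≈ 1.07624.
Nominal growth factor: 1.41247. Real growth factor = 1.41247 / 1.07624 ≈ 1.31241.
Total real return ≈ 31.2405%.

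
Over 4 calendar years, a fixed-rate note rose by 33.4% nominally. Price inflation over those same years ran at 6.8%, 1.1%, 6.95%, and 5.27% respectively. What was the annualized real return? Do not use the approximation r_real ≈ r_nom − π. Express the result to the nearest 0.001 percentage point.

2.350%

Cumulative inflation factor: 1.068 × 1.011 × 1.0695 × 1.0527 ≈ 1.21565.
Nominal growth factor: 1.33400. Real growth factor = 1.33400 / 1.21565 ≈ 1.09736.
Annualized: 1.09736^(1/4) − 1 ≈ 0.02350.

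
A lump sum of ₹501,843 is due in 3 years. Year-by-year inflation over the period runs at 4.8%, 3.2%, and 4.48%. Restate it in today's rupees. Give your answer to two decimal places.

Price-level factor over 3 years: 1.048 × 1.032 × 1.0448 = 1.1299888128.
Purchasing power today: ₹501,843 divided by that factor.

₹444,113.25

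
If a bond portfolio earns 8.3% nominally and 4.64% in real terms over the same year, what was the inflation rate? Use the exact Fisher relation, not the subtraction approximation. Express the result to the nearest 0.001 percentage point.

From (1+r_nom) = (1+r_real)(1+π), we get 1+π = (1 + 8.3%)/(1 + 4.64%) = 1.083/1.0464 ≈ 1.03498.
So π ≈ 3.4977%.

3.498%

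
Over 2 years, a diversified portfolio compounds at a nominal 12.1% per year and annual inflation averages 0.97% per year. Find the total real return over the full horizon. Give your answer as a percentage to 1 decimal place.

23.3%

The annual real rate is (1+12.1%)/(1+0.97%) − 1 = 11.0231%.
Compounded over 2 years: (1 + 0.110231)^2 − 1 ≈ 0.23261.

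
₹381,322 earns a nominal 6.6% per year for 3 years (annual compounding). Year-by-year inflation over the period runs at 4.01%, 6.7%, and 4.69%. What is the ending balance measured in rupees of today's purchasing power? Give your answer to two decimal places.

₹397,574.72

Nominal value at maturity: ₹381,322 × (1 + 6.6%)^3 ≈ ₹461,916.50.
Price-level factor over 3 years: 1.0401 × 1.067 × 1.0469 ≈ 1.1618356962.
The maturity value deflated by that factor is the answer in today's purchasing power.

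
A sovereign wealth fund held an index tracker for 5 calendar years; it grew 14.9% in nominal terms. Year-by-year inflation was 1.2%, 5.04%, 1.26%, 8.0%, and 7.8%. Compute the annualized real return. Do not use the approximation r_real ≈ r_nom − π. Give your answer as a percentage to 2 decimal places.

-1.72%

Cumulative inflation factor: 1.012 × 1.0504 × 1.0126 × 1.080 × 1.078 ≈ 1.25319.
Nominal growth factor: 1.14900. Real growth factor = 1.14900 / 1.25319 ≈ 0.91686.
Annualized: 0.91686^(1/5) − 1 ≈ -0.01721.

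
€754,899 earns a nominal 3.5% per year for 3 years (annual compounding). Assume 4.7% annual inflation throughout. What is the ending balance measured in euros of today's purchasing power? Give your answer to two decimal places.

€729,238.95

Nominal value at maturity: €754,899 × (1 + 3.5%)^3 ≈ €836,970.02.
Price-level factor over 3 years: (1 + 4.7%)^3 = 1.147730823.
Dividing the nominal maturity value by the price-level factor gives the value in today's money.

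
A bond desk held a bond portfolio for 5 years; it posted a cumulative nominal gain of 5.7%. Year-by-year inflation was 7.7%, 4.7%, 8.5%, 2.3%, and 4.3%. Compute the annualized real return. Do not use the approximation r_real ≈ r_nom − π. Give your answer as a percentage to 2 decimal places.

-4.13%

Cumulative inflation factor: 1.077 × 1.047 × 1.085 × 1.023 × 1.043 ≈ 1.30543.
Nominal growth factor: 1.05700. Real growth factor = 1.05700 / 1.30543 ≈ 0.80970.
Annualized: 0.80970^(1/5) − 1 ≈ -0.04134.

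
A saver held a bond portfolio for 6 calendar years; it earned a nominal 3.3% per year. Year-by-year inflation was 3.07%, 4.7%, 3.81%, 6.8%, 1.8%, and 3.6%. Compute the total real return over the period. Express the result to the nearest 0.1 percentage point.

Cumulative inflation factor: 1.0307 × 1.047 × 1.0381 × 1.068 × 1.018 × 1.036 ≈ 1.26182.
Nominal growth factor: 1.21507. Real growth factor = 1.21507 / 1.26182 ≈ 0.96295.
Total real return ≈ -3.7047%.

-3.7%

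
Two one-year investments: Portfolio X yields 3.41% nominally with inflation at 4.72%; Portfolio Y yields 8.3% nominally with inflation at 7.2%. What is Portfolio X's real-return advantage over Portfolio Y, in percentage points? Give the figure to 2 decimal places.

-2.28

Portfolio X real return: 1.0341/1.0472 − 1 = -1.251%.
Portfolio Y real return: 1.083/1.072 − 1 = 1.026%.
Difference: -1.251 − 1.026 = -2.277 pp.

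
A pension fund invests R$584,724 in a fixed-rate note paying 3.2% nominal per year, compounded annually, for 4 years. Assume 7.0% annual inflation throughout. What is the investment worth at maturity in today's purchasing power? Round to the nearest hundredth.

Nominal value at maturity: R$584,724 × (1 + 3.2%)^4 ≈ R$663,238.47.
Price-level factor over 4 years: (1 + 7.0%)^4 = 1.31079601.
Dividing the nominal maturity value by the price-level factor gives the value in today's money.

R$505,981.45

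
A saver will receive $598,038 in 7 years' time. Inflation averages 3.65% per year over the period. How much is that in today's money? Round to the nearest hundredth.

$465,311.34

Price-level factor over 7 years: (1 + 3.65%)^7 ≈ 1.2852426976.
Purchasing power today: $598,038 divided by that factor.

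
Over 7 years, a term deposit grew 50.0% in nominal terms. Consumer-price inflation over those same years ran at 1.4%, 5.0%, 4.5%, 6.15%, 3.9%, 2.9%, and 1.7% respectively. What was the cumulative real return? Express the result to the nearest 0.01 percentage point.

16.81%

Cumulative inflation factor: 1.014 × 1.050 × 1.045 × 1.0615 × 1.039 × 1.029 × 1.017 ≈ 1.28415.
Nominal growth factor: 1.50000. Real growth factor = 1.50000 / 1.28415 ≈ 1.16809.
Total real return ≈ 16.8089%.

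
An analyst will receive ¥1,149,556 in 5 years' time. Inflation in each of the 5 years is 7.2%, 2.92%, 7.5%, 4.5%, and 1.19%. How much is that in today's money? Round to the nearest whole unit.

Price-level factor over 5 years: 1.072 × 1.0292 × 1.075 × 1.045 × 1.0119 ≈ 1.2541714594.
Purchasing power today: ¥1,149,556 divided by that factor.

¥916,586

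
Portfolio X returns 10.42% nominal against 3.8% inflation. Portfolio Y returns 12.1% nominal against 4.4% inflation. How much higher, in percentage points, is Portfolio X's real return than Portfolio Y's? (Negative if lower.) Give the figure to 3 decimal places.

-0.998

Portfolio X real return: 1.1042/1.038 − 1 = 6.3776%.
Portfolio Y real return: 1.121/1.044 − 1 = 7.3755%.
Difference: 6.3776 − 7.3755 = -0.9979 pp.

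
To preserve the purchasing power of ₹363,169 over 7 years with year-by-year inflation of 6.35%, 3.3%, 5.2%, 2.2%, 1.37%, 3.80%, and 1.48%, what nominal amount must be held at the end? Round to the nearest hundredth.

Cumulative price-level factor: 1.0635 × 1.033 × 1.052 × 1.022 × 1.0137 × 1.0380 × 1.0148 ≈ 1.2612225001.
Multiplying ₹363,169 by the price-level factor gives the future nominal sum.

₹458,036.91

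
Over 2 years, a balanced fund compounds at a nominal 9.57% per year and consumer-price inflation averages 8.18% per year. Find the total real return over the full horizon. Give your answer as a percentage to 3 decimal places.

2.586%

The annual real rate is (1+9.57%)/(1+8.18%) − 1 = 1.2849%.
Compounded over 2 years: (1 + 0.012849)^2 − 1 ≈ 0.02586.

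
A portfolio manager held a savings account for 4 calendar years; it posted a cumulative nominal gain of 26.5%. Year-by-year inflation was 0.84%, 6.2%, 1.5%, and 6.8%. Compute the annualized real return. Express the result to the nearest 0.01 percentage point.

2.17%

Cumulative inflation factor: 1.0084 × 1.062 × 1.015 × 1.068 ≈ 1.16090.
Nominal growth factor: 1.26500. Real growth factor = 1.26500 / 1.16090 ≈ 1.08967.
Annualized: 1.08967^(1/4) − 1 ≈ 0.02170.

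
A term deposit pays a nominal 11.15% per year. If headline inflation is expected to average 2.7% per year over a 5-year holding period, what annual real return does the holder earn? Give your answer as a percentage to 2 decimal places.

With constant rates the annual real return is the same each year: (1+11.15%)/(1+2.7%) − 1 = 0.08228.

8.23%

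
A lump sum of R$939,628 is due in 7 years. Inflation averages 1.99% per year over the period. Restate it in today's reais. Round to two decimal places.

Price-level factor over 7 years: (1 + 1.99%)^7 ≈ 1.1478975858.
Purchasing power today: R$939,628 divided by that factor.

R$818,564.31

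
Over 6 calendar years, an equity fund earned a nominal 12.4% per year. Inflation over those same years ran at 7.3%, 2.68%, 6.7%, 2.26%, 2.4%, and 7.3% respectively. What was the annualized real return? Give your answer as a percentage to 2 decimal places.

Cumulative inflation factor: 1.073 × 1.0268 × 1.067 × 1.0226 × 1.024 × 1.073 ≈ 1.32086.
Nominal growth factor: 2.01650. Real growth factor = 2.01650 / 1.32086 ≈ 1.52666.
Annualized: 1.52666^(1/6) − 1 ≈ 0.07306.

7.31%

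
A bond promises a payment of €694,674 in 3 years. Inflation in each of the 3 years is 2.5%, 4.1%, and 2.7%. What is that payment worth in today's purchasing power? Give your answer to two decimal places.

Price-level factor over 3 years: 1.025 × 1.041 × 1.027 = 1.095834675.
Purchasing power today: €694,674 divided by that factor.

€633,922.27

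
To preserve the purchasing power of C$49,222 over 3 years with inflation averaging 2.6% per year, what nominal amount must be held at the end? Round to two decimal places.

C$53,162.00

Cumulative price-level factor: (1+2.6%)^3 = 1.080045576.
Multiplying C$49,222 by the price-level factor gives the future nominal sum.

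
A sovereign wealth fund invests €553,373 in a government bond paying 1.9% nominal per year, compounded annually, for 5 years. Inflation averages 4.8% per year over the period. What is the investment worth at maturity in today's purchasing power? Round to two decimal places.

€480,930.67

Nominal value at maturity: €553,373 × (1 + 1.9%)^5 ≈ €607,979.43.
Price-level factor over 5 years: (1 + 4.8%)^5 ≈ 1.2641727169.
The maturity value deflated by that factor is the answer in today's purchasing power.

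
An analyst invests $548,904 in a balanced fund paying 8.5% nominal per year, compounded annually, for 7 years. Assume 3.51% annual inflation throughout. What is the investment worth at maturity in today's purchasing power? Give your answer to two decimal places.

$763,182.50

Nominal value at maturity: $548,904 × (1 + 8.5%)^7 ≈ $971,638.16.
Price-level factor over 7 years: (1 + 3.51%)^7 ≈ 1.2731399909.
The maturity value deflated by that factor is the answer in today's purchasing power.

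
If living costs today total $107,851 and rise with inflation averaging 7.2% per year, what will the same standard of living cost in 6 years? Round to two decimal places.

$163,678.97

Cumulative price-level factor: (1+7.2%)^6 ≈ 1.5176398167.
The nominal amount required is $107,851 scaled up by that factor.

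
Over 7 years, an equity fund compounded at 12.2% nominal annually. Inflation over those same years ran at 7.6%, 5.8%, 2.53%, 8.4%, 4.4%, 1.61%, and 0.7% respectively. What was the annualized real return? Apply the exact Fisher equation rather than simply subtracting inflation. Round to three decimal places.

7.473%

Cumulative inflation factor: 1.076 × 1.058 × 1.0253 × 1.084 × 1.044 × 1.0161 × 1.007 ≈ 1.35159.
Nominal growth factor: 2.23846. Real growth factor = 2.23846 / 1.35159 ≈ 1.65617.
Annualized: 1.65617^(1/7) − 1 ≈ 0.07473.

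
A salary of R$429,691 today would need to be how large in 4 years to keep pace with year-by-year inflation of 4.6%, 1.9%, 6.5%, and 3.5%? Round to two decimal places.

Cumulative price-level factor: 1.046 × 1.019 × 1.065 × 1.035 ≈ 1.1748862634.
The nominal amount required is R$429,691 scaled up by that factor.

R$504,838.05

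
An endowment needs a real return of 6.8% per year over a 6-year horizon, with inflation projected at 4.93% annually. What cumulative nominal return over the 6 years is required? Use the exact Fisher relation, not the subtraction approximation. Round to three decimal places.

98.073%

Required annual nominal rate: (1+6.8%)(1+4.93%) − 1 = 12.06524%.
Cumulative over 6 years: (1 + 0.1206524)^6 − 1 ≈ 0.98073.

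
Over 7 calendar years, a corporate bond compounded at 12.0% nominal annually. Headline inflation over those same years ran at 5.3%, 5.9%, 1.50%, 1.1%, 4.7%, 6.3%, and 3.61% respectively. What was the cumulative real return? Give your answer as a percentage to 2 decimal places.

67.53%

Cumulative inflation factor: 1.053 × 1.059 × 1.0150 × 1.011 × 1.047 × 1.063 × 1.0361 ≈ 1.31954.
Nominal growth factor: 2.21068. Real growth factor = 2.21068 / 1.31954 ≈ 1.67534.
Total real return ≈ 67.5340%.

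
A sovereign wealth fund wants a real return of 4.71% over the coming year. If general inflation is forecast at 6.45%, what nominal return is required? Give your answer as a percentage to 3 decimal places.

11.464%

By the Fisher equation, 1 + r_nom = (1 + 4.71%)(1 + 6.45%) = 1.0471 × 1.0645 = 1.11463795.
So r_nom = 11.463795%.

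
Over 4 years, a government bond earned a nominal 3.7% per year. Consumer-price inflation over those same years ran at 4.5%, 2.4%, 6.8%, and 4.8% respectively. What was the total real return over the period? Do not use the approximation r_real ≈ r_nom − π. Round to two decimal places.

Cumulative inflation factor: 1.045 × 1.024 × 1.068 × 1.048 ≈ 1.19770.
Nominal growth factor: 1.15642. Real growth factor = 1.15642 / 1.19770 ≈ 0.96553.
Total real return ≈ -3.4469%.

-3.45%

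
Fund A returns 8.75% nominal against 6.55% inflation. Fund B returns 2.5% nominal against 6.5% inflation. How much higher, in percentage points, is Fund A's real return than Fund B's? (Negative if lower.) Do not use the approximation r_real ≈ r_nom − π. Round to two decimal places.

5.82

Fund A real return: 1.0875/1.0655 − 1 = 2.065%.
Fund B real return: 1.025/1.065 − 1 = -3.756%.
Difference: 2.065 − (-3.756) = 5.821 pp.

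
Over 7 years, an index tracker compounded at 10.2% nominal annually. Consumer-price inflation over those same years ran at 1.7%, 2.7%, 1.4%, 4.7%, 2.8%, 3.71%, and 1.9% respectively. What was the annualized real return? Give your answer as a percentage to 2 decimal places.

Cumulative inflation factor: 1.017 × 1.027 × 1.014 × 1.047 × 1.028 × 1.0371 × 1.019 ≈ 1.20466.
Nominal growth factor: 1.97365. Real growth factor = 1.97365 / 1.20466 ≈ 1.63835.
Annualized: 1.63835^(1/7) − 1 ≈ 0.07307.

7.31%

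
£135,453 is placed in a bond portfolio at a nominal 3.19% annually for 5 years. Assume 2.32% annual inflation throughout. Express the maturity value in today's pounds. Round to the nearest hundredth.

Nominal value at maturity: £135,453 × (1 + 3.19%)^5 ≈ £158,480.81.
Price-level factor over 5 years: (1 + 2.32%)^5 ≈ 1.1215087269.
Dividing the nominal maturity value by the price-level factor gives the value in today's money.

£141,310.37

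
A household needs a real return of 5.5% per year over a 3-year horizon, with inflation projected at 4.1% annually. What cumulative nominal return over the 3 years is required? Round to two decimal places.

32.47%

Required annual nominal rate: (1+5.5%)(1+4.1%) − 1 = 9.8255%.
Cumulative over 3 years: (1 + 0.098255)^3 − 1 ≈ 0.32468.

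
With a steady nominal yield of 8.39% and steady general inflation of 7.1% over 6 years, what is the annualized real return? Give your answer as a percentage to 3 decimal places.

1.204%

With constant rates the annual real return is the same each year: (1+8.39%)/(1+7.1%) − 1 = 0.01204.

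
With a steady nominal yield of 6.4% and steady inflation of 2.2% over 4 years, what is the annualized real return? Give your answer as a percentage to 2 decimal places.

4.11%

With constant rates the annual real return is the same each year: (1+6.4%)/(1+2.2%) − 1 = 0.04110.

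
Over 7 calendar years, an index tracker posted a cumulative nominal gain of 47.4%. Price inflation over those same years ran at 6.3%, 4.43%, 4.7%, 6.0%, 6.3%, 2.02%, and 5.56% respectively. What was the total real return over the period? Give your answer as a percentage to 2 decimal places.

Cumulative inflation factor: 1.063 × 1.0443 × 1.047 × 1.060 × 1.063 × 1.0202 × 1.0556 ≈ 1.41036.
Nominal growth factor: 1.47400. Real growth factor = 1.47400 / 1.41036 ≈ 1.04513.
Total real return ≈ 4.5125%.

4.51%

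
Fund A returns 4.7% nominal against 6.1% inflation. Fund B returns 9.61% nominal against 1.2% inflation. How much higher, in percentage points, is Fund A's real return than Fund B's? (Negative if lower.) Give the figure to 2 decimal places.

-9.63

Fund A real return: 1.047/1.061 − 1 = -1.320%.
Fund B real return: 1.0961/1.012 − 1 = 8.310%.
Difference: -1.320 − 8.310 = -9.630 pp.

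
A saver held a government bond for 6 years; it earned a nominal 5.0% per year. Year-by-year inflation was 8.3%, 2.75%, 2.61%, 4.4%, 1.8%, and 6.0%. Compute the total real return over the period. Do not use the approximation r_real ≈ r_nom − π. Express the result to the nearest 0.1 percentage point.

Cumulative inflation factor: 1.083 × 1.0275 × 1.0261 × 1.044 × 1.018 × 1.060 ≈ 1.28634.
Nominal growth factor: 1.34010. Real growth factor = 1.34010 / 1.28634 ≈ 1.04179.
Total real return ≈ 4.1794%.

4.2%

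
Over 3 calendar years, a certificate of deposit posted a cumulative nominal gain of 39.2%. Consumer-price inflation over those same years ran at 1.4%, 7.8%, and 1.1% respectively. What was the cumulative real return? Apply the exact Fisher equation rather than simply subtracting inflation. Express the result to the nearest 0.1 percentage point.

26.0%

Cumulative inflation factor: 1.014 × 1.078 × 1.011 ≈ 1.10512.
Nominal growth factor: 1.39200. Real growth factor = 1.39200 / 1.10512 ≈ 1.25960.
Total real return ≈ 25.9596%.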